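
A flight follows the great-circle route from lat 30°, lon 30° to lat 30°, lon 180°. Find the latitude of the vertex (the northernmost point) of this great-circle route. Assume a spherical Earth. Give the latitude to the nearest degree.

≈ 66°

The great circle lies in the plane with unit normal n̂ = (p₁ × p₂)/|p₁ × p₂|.
Here n̂_z ≈ +0.409; the vertex latitude is φ_max = arccos|n̂_z| ≈ 65.9°.
Check via Clairaut: cos φ_max = |cos φ₁| · sin C = cos(30.0°)·sin(28.2°) ≈ 0.409, again giving ≈ 65.9°.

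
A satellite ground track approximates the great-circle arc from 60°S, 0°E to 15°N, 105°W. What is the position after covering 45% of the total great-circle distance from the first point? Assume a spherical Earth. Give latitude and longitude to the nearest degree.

Convert each endpoint to a unit vector on the sphere (x = cos φ cos λ, y = cos φ sin λ, z = sin φ).
The central angle between the endpoints is δ = arccos(p₁·p₂) ≈ 1.927 rad (110.4°).
Interpolate at f = 0.45 with slerp weights a = sin((1−f)δ)/sin δ ≈ 0.931, b = sin(fδ)/sin δ ≈ 0.814.
p = a·p₁ + b·p₂ ≈ (0.262, -0.759, -0.596); φ = arcsin(p_z) ≈ -36.56°, λ = atan2(p_y, p_x) ≈ -70.96°.

≈ 37°S, 71°W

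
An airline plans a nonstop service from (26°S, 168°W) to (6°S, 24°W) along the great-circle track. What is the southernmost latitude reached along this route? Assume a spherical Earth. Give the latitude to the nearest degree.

The great circle lies in the plane with unit normal n̂ = (p₁ × p₂)/|p₁ × p₂|.
Here n̂_z ≈ +0.714; the vertex latitude is φ_max = arccos|n̂_z| ≈ 44.4°.
Check via Clairaut: cos φ_max = |cos φ₁| · sin C = cos(26.0°)·sin(127.4°) ≈ 0.714, again giving ≈ 44.4°.

≈ 44°S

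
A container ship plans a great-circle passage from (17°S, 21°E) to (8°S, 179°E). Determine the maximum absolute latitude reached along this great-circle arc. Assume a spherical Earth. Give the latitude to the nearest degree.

The great circle lies in the plane with unit normal n̂ = (p₁ × p₂)/|p₁ × p₂|.
Here n̂_z ≈ +0.649; the vertex latitude is φ_max = arccos|n̂_z| ≈ 49.5°.

≈ 50°S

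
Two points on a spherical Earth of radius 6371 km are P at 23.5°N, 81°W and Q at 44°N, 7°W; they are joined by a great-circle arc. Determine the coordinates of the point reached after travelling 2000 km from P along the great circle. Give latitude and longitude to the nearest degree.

≈ 34°N, 64°W

Convert each endpoint to a unit vector on the sphere (x = cos φ cos λ, y = cos φ sin λ, z = sin φ).
The central angle between the endpoints is δ = arccos(p₁·p₂) ≈ 1.094 rad (62.7°). The total great-circle distance is δ·R ≈ 1.094 × 6371 ≈ 6971 km, so the target fraction is f = 2000/6971 ≈ 0.287.
Interpolate at f ≈ 0.287 with slerp weights a = sin((1−f)δ)/sin δ ≈ 0.792, b = sin(fδ)/sin δ ≈ 0.348.
p = a·p₁ + b·p₂ ≈ (0.362, -0.748, 0.557); φ = arcsin(p_z) ≈ 33.86°, λ = atan2(p_y, p_x) ≈ -64.18°.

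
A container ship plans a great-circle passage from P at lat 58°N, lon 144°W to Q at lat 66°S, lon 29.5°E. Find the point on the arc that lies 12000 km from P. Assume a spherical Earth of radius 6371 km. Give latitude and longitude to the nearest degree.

≈ lat 48°S, lon 118°W

The haversine formula gives a central angle δ ≈ 2.992 rad (171.4°) between the endpoints. The total great-circle distance is δ·R ≈ 2.992 × 6371 ≈ 19064 km, so the target fraction is f = 12000/19064 ≈ 0.629.
Interpolate at f ≈ 0.629 with slerp weights a = sin((1−f)δ)/sin δ ≈ 6.020, b = sin(fδ)/sin δ ≈ 6.399.
p = a·p₁ + b·p₂ ≈ (-0.316, -0.594, -0.740); φ = arcsin(p_z) ≈ -47.76°, λ = atan2(p_y, p_x) ≈ -118.01°.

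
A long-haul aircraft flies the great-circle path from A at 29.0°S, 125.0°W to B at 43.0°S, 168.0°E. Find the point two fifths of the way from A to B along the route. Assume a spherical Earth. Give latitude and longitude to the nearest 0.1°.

Convert each endpoint to a unit vector on the sphere (x = cos φ cos λ, y = cos φ sin λ, z = sin φ).
The central angle between the endpoints is δ = arccos(p₁·p₂) ≈ 0.951 rad (54.5°).
Interpolate at f = 2/5 with slerp weights a = sin((1−f)δ)/sin δ ≈ 0.664, b = sin(fδ)/sin δ ≈ 0.456.
p = a·p₁ + b·p₂ ≈ (-0.659, -0.406, -0.633); φ = arcsin(p_z) ≈ -39.26°, λ = atan2(p_y, p_x) ≈ -148.37°.

≈ 39.3°S, 148.4°W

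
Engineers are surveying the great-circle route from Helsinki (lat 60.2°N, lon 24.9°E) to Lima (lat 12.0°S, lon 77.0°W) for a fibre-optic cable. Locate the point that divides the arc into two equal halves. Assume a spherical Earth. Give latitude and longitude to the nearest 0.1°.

From cos δ = sin φ₁ sin φ₂ + cos φ₁ cos φ₂ cos Δλ, the central angle is δ ≈ 1.855 rad (106.3°).
Interpolate at f = 1/2 with slerp weights a = sin((1−f)δ)/sin δ ≈ 0.834, b = sin(fδ)/sin δ ≈ 0.834.
p = a·p₁ + b·p₂ ≈ (0.559, -0.620, 0.550); φ = arcsin(p_z) ≈ 33.38°, λ = atan2(p_y, p_x) ≈ -47.95°.

≈ lat 33.4°N, lon 48.0°W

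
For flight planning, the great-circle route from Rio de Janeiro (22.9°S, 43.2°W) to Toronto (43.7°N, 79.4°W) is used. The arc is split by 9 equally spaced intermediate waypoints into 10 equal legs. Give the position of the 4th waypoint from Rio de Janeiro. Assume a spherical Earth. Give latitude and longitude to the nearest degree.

Convert each endpoint to a unit vector on the sphere (x = cos φ cos λ, y = cos φ sin λ, z = sin φ).
The central angle between the endpoints is δ = arccos(p₁·p₂) ≈ 1.299 rad (74.4°).
Interpolate at f = 4/10 with slerp weights a = sin((1−f)δ)/sin δ ≈ 0.730, b = sin(fδ)/sin δ ≈ 0.515.
p = a·p₁ + b·p₂ ≈ (0.558, -0.826, 0.072); φ = arcsin(p_z) ≈ 4.14°, λ = atan2(p_y, p_x) ≈ -55.95°.

≈ 4°N, 56°W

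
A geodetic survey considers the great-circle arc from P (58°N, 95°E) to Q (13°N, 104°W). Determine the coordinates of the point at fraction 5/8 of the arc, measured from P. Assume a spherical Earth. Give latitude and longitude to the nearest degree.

≈ (52°N, 115°W)

Write both endpoints as unit vectors p₁, p₂ with components (cos φ cos λ, cos φ sin λ, sin φ).
The central angle between the endpoints is δ = arccos(p₁·p₂) ≈ 1.873 rad (107.3°).
Interpolate at f = 5/8 with slerp weights a = sin((1−f)δ)/sin δ ≈ 0.677, b = sin(fδ)/sin δ ≈ 0.965.
p = a·p₁ + b·p₂ ≈ (-0.259, -0.555, 0.791); φ = arcsin(p_z) ≈ 52.26°, λ = atan2(p_y, p_x) ≈ -114.99°.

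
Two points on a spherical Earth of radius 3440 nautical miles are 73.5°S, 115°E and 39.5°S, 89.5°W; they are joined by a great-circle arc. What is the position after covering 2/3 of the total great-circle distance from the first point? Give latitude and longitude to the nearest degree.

Write both endpoints as unit vectors p₁, p₂ with components (cos φ cos λ, cos φ sin λ, sin φ).
The central angle between the endpoints is δ = arccos(p₁·p₂) ≈ 1.148 rad (65.8°).
Interpolate at f = 2/3 with slerp weights a = sin((1−f)δ)/sin δ ≈ 0.409, b = sin(fδ)/sin δ ≈ 0.760.
p = a·p₁ + b·p₂ ≈ (-0.044, -0.481, -0.876); φ = arcsin(p_z) ≈ -61.13°, λ = atan2(p_y, p_x) ≈ -95.23°.

≈ 61°S, 95°W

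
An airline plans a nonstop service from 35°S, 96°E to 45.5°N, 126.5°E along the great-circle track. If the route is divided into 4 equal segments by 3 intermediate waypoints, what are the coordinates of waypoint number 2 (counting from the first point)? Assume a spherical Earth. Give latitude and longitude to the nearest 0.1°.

Write both endpoints as unit vectors p₁, p₂ with components (cos φ cos λ, cos φ sin λ, sin φ).
The central angle between the endpoints is δ = arccos(p₁·p₂) ≈ 1.485 rad (85.1°).
Interpolate at f = 2/4 with slerp weights a = sin((1−f)δ)/sin δ ≈ 0.679, b = sin(fδ)/sin δ ≈ 0.679.
p = a·p₁ + b·p₂ ≈ (-0.341, 0.935, 0.095); φ = arcsin(p_z) ≈ 5.44°, λ = atan2(p_y, p_x) ≈ 110.04°.

≈ 5.4°N, 110.0°E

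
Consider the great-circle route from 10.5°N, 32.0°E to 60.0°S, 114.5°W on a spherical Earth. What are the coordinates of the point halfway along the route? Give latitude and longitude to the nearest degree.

Write both endpoints as unit vectors p₁, p₂ with components (cos φ cos λ, cos φ sin λ, sin φ).
The central angle between the endpoints is δ = arccos(p₁·p₂) ≈ 2.175 rad (124.6°).
Interpolate at f = 1/2 with slerp weights a = sin((1−f)δ)/sin δ ≈ 1.076, b = sin(fδ)/sin δ ≈ 1.076.
p = a·p₁ + b·p₂ ≈ (0.674, 0.071, -0.735); φ = arcsin(p_z) ≈ -47.35°, λ = atan2(p_y, p_x) ≈ 6.02°.

≈ 47°S, 6°E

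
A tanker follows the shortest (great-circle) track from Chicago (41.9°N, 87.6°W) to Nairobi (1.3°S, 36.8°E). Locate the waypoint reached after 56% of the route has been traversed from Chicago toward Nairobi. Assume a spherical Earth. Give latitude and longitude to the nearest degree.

≈ 34°N, 3°W

Write both endpoints as unit vectors p₁, p₂ with components (cos φ cos λ, cos φ sin λ, sin φ).
The central angle between the endpoints is δ = arccos(p₁·p₂) ≈ 2.021 rad (115.8°).
Interpolate at f = 0.56 with slerp weights a = sin((1−f)δ)/sin δ ≈ 0.863, b = sin(fδ)/sin δ ≈ 1.006.
p = a·p₁ + b·p₂ ≈ (0.832, -0.039, 0.553); φ = arcsin(p_z) ≈ 33.60°, λ = atan2(p_y, p_x) ≈ -2.71°.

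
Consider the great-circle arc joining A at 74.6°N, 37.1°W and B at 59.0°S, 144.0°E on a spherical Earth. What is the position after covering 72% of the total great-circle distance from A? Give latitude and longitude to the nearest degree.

Write both endpoints as unit vectors p₁, p₂ with components (cos φ cos λ, cos φ sin λ, sin φ).
The central angle between the endpoints is δ = arccos(p₁·p₂) ≈ 2.869 rad (164.4°).
Interpolate at f = 0.72 with slerp weights a = sin((1−f)δ)/sin δ ≈ 2.675, b = sin(fδ)/sin δ ≈ 3.271.
p = a·p₁ + b·p₂ ≈ (-0.796, 0.562, -0.224); φ = arcsin(p_z) ≈ -12.97°, λ = atan2(p_y, p_x) ≈ 144.80°.

≈ 13°S, 145°E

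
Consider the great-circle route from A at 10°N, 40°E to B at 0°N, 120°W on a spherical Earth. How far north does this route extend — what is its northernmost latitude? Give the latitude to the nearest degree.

The great circle lies in the plane with unit normal n̂ = (p₁ × p₂)/|p₁ × p₂|.
Here n̂_z ≈ -0.889; the vertex latitude is φ_max = arccos|n̂_z| ≈ 27.3°.
Check via Clairaut: cos φ_max = |cos φ₁| · sin C = cos(10.0°)·sin(64.5°) ≈ 0.889, again giving ≈ 27.3°.

≈ 27°N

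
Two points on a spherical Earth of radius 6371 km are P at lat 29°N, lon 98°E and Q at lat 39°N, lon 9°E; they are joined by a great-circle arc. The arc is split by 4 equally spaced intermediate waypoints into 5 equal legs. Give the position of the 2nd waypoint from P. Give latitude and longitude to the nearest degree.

The haversine formula gives a central angle δ ≈ 1.248 rad (71.5°) between the endpoints.
Interpolate at f = 2/5 with slerp weights a = sin((1−f)δ)/sin δ ≈ 0.718, b = sin(fδ)/sin δ ≈ 0.505.
p = a·p₁ + b·p₂ ≈ (0.300, 0.683, 0.666); φ = arcsin(p_z) ≈ 41.74°, λ = atan2(p_y, p_x) ≈ 66.28°.

≈ lat 42°N, lon 66°E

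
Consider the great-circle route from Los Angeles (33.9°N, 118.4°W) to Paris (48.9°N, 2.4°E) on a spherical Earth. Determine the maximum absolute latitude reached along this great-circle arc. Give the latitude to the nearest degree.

≈ 62°N

The great circle lies in the plane with unit normal n̂ = (p₁ × p₂)/|p₁ × p₂|.
Here n̂_z ≈ +0.473; the vertex latitude is φ_max = arccos|n̂_z| ≈ 61.7°.
Check via Clairaut: cos φ_max = |cos φ₁| · sin C = cos(33.9°)·sin(34.8°) ≈ 0.473, again giving ≈ 61.7°.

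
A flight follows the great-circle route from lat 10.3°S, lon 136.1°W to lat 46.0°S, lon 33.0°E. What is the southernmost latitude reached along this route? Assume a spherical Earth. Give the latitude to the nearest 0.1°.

≈ 81.1°S

The great circle lies in the plane with unit normal n̂ = (p₁ × p₂)/|p₁ × p₂|.
Here n̂_z ≈ +0.154; the vertex latitude is φ_max = arccos|n̂_z| ≈ 81.1°.
Check via Clairaut: cos φ_max = |cos φ₁| · sin C = cos(10.3°)·sin(171.0°) ≈ 0.154, again giving ≈ 81.1°.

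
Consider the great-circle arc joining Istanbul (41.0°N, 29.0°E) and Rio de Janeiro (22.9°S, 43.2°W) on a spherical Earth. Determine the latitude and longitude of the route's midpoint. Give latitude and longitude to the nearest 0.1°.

≈ 11.1°N, 11.2°W

From cos δ = sin φ₁ sin φ₂ + cos φ₁ cos φ₂ cos Δλ, the central angle is δ ≈ 1.614 rad (92.5°).
Interpolate at f = 1/2 with slerp weights a = sin((1−f)δ)/sin δ ≈ 0.723, b = sin(fδ)/sin δ ≈ 0.723.
p = a·p₁ + b·p₂ ≈ (0.962, -0.191, 0.193); φ = arcsin(p_z) ≈ 11.12°, λ = atan2(p_y, p_x) ≈ -11.24°.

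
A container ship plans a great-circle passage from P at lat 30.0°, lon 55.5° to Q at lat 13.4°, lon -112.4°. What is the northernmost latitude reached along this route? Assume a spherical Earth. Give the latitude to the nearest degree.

The great circle lies in the plane with unit normal n̂ = (p₁ × p₂)/|p₁ × p₂|.
Here n̂_z ≈ -0.250; the vertex latitude is φ_max = arccos|n̂_z| ≈ 75.5°.
Check via Clairaut: cos φ_max = |cos φ₁| · sin C = cos(30.0°)·sin(16.8°) ≈ 0.250, again giving ≈ 75.5°.

≈ 76°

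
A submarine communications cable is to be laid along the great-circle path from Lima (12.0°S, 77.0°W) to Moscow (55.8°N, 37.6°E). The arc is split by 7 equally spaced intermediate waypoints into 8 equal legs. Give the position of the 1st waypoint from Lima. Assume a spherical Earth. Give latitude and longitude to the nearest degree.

Convert each endpoint to a unit vector on the sphere (x = cos φ cos λ, y = cos φ sin λ, z = sin φ).
The central angle between the endpoints is δ = arccos(p₁·p₂) ≈ 1.983 rad (113.6°).
Interpolate at f = 1/8 with slerp weights a = sin((1−f)δ)/sin δ ≈ 1.077, b = sin(fδ)/sin δ ≈ 0.268.
p = a·p₁ + b·p₂ ≈ (0.356, -0.934, -0.002); φ = arcsin(p_z) ≈ -0.14°, λ = atan2(p_y, p_x) ≈ -69.13°.

≈ 0°N, 69°W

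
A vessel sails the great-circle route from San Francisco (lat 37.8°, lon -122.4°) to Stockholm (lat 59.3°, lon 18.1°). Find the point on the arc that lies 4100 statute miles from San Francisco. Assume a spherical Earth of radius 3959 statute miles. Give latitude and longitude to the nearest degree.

The haversine formula gives a central angle δ ≈ 1.353 rad (77.5°) between the endpoints. The total great-circle distance is δ·R ≈ 1.353 × 3959 ≈ 5358 mi, so the target fraction is f = 4100/5358 ≈ 0.765.
Interpolate at f ≈ 0.765 with slerp weights a = sin((1−f)δ)/sin δ ≈ 0.320, b = sin(fδ)/sin δ ≈ 0.881.
p = a·p₁ + b·p₂ ≈ (0.292, -0.074, 0.954); φ = arcsin(p_z) ≈ 72.47°, λ = atan2(p_y, p_x) ≈ -14.17°.

≈ lat 72°, lon -14°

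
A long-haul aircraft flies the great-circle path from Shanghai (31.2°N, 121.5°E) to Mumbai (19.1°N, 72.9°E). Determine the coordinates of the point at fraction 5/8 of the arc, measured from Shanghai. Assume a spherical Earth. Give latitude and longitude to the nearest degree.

≈ 26°N, 90°E

Convert each endpoint to a unit vector on the sphere (x = cos φ cos λ, y = cos φ sin λ, z = sin φ).
The central angle between the endpoints is δ = arccos(p₁·p₂) ≈ 0.790 rad (45.2°).
Interpolate at f = 5/8 with slerp weights a = sin((1−f)δ)/sin δ ≈ 0.411, b = sin(fδ)/sin δ ≈ 0.667.
p = a·p₁ + b·p₂ ≈ (0.002, 0.902, 0.431); φ = arcsin(p_z) ≈ 25.54°, λ = atan2(p_y, p_x) ≈ 89.89°.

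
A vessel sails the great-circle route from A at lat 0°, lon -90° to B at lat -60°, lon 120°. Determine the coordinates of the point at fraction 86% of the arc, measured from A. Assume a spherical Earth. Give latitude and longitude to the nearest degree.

≈ lat -71°, lon 149°

Convert each endpoint to a unit vector on the sphere (x = cos φ cos λ, y = cos φ sin λ, z = sin φ).
The central angle between the endpoints is δ = arccos(p₁·p₂) ≈ 2.019 rad (115.7°).
Interpolate at f = 0.86 with slerp weights a = sin((1−f)δ)/sin δ ≈ 0.309, b = sin(fδ)/sin δ ≈ 1.094.
p = a·p₁ + b·p₂ ≈ (-0.274, 0.164, -0.948); φ = arcsin(p_z) ≈ -71.38°, λ = atan2(p_y, p_x) ≈ 148.99°.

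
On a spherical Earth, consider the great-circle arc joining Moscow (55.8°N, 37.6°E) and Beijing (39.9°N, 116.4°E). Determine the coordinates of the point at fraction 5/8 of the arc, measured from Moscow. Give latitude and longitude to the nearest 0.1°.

Convert each endpoint to a unit vector on the sphere (x = cos φ cos λ, y = cos φ sin λ, z = sin φ).
The central angle between the endpoints is δ = arccos(p₁·p₂) ≈ 0.909 rad (52.1°).
Interpolate at f = 5/8 with slerp weights a = sin((1−f)δ)/sin δ ≈ 0.424, b = sin(fδ)/sin δ ≈ 0.682.
p = a·p₁ + b·p₂ ≈ (-0.044, 0.614, 0.788); φ = arcsin(p_z) ≈ 52.00°, λ = atan2(p_y, p_x) ≈ 94.09°.

≈ (52.0°N, 94.1°E)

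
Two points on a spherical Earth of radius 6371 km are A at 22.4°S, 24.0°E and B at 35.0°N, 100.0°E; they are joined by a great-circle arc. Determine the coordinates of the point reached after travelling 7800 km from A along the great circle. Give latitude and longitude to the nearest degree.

Convert each endpoint to a unit vector on the sphere (x = cos φ cos λ, y = cos φ sin λ, z = sin φ).
The central angle between the endpoints is δ = arccos(p₁·p₂) ≈ 1.606 rad (92.0°). The total great-circle distance is δ·R ≈ 1.606 × 6371 ≈ 10233 km, so the target fraction is f = 7800/10233 ≈ 0.762.
Interpolate at f ≈ 0.762 with slerp weights a = sin((1−f)δ)/sin δ ≈ 0.373, b = sin(fδ)/sin δ ≈ 0.941.
p = a·p₁ + b·p₂ ≈ (0.181, 0.899, 0.398); φ = arcsin(p_z) ≈ 23.44°, λ = atan2(p_y, p_x) ≈ 78.62°.

≈ 23°N, 79°E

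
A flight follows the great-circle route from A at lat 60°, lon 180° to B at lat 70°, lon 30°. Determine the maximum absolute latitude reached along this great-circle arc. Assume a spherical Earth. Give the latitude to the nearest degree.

The great circle lies in the plane with unit normal n̂ = (p₁ × p₂)/|p₁ × p₂|.
Here n̂_z ≈ -0.115; the vertex latitude is φ_max = arccos|n̂_z| ≈ 83.4°.

≈ 83°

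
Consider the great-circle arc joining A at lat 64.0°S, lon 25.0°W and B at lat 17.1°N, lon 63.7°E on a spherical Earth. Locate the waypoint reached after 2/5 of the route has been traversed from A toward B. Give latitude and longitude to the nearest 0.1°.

≈ lat 38.6°S, lon 32.6°E

Write both endpoints as unit vectors p₁, p₂ with components (cos φ cos λ, cos φ sin λ, sin φ).
The central angle between the endpoints is δ = arccos(p₁·p₂) ≈ 1.828 rad (104.8°).
Interpolate at f = 2/5 with slerp weights a = sin((1−f)δ)/sin δ ≈ 0.920, b = sin(fδ)/sin δ ≈ 0.691.
p = a·p₁ + b·p₂ ≈ (0.658, 0.421, -0.624); φ = arcsin(p_z) ≈ -38.61°, λ = atan2(p_y, p_x) ≈ 32.63°.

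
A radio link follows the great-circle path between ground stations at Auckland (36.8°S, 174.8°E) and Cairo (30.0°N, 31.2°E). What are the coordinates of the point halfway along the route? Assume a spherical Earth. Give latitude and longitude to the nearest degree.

≈ 11°S, 96°E

From cos δ = sin φ₁ sin φ₂ + cos φ₁ cos φ₂ cos Δλ, the central angle is δ ≈ 2.602 rad (149.1°).
Interpolate at f = 1/2 with slerp weights a = sin((1−f)δ)/sin δ ≈ 1.874, b = sin(fδ)/sin δ ≈ 1.874.
p = a·p₁ + b·p₂ ≈ (-0.106, 0.977, -0.186); φ = arcsin(p_z) ≈ -10.70°, λ = atan2(p_y, p_x) ≈ 96.21°.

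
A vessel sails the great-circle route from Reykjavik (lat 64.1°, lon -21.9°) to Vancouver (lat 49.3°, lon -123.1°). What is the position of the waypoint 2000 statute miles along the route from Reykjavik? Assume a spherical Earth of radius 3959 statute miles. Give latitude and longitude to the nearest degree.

Convert each endpoint to a unit vector on the sphere (x = cos φ cos λ, y = cos φ sin λ, z = sin φ).
The central angle between the endpoints is δ = arccos(p₁·p₂) ≈ 0.894 rad (51.2°). The total great-circle distance is δ·R ≈ 0.894 × 3959 ≈ 3538 mi, so the target fraction is f = 2000/3538 ≈ 0.565.
Interpolate at f ≈ 0.565 with slerp weights a = sin((1−f)δ)/sin δ ≈ 0.486, b = sin(fδ)/sin δ ≈ 0.621.
p = a·p₁ + b·p₂ ≈ (-0.024, -0.418, 0.908); φ = arcsin(p_z) ≈ 65.22°, λ = atan2(p_y, p_x) ≈ -93.31°.

≈ lat 65°, lon -93°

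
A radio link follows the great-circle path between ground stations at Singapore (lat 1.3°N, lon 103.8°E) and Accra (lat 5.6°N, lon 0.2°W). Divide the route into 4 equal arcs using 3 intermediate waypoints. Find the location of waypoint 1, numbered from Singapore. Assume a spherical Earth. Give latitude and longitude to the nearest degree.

≈ lat 4°N, lon 78°E

From cos δ = sin φ₁ sin φ₂ + cos φ₁ cos φ₂ cos Δλ, the central angle is δ ≈ 1.812 rad (103.8°).
Interpolate at f = 1/4 with slerp weights a = sin((1−f)δ)/sin δ ≈ 1.007, b = sin(fδ)/sin δ ≈ 0.451.
p = a·p₁ + b·p₂ ≈ (0.208, 0.976, 0.067); φ = arcsin(p_z) ≈ 3.83°, λ = atan2(p_y, p_x) ≈ 77.95°.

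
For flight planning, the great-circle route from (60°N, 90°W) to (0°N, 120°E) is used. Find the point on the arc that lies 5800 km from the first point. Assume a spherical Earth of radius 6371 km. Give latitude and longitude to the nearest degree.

≈ (59°N, 149°E)

Convert each endpoint to a unit vector on the sphere (x = cos φ cos λ, y = cos φ sin λ, z = sin φ).
The central angle between the endpoints is δ = arccos(p₁·p₂) ≈ 2.019 rad (115.7°). The total great-circle distance is δ·R ≈ 2.019 × 6371 ≈ 12861 km, so the target fraction is f = 5800/12861 ≈ 0.451.
Interpolate at f ≈ 0.451 with slerp weights a = sin((1−f)δ)/sin δ ≈ 0.993, b = sin(fδ)/sin δ ≈ 0.876.
p = a·p₁ + b·p₂ ≈ (-0.438, 0.262, 0.860); φ = arcsin(p_z) ≈ 59.30°, λ = atan2(p_y, p_x) ≈ 149.08°.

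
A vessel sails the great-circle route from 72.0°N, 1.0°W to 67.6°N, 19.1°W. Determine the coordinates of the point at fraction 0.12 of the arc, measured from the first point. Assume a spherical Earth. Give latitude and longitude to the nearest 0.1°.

≈ 71.6°N, 3.6°W

The haversine formula gives a central angle δ ≈ 0.133 rad (7.6°) between the endpoints.
Interpolate at f = 0.12 with slerp weights a = sin((1−f)δ)/sin δ ≈ 0.881, b = sin(fδ)/sin δ ≈ 0.120.
p = a·p₁ + b·p₂ ≈ (0.315, -0.020, 0.949); φ = arcsin(p_z) ≈ 71.58°, λ = atan2(p_y, p_x) ≈ -3.58°.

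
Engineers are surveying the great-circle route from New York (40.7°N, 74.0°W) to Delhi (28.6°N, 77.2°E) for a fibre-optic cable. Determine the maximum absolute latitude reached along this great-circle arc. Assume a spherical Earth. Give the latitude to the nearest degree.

≈ 71°N

The great circle lies in the plane with unit normal n̂ = (p₁ × p₂)/|p₁ × p₂|.
Here n̂_z ≈ +0.333; the vertex latitude is φ_max = arccos|n̂_z| ≈ 70.5°.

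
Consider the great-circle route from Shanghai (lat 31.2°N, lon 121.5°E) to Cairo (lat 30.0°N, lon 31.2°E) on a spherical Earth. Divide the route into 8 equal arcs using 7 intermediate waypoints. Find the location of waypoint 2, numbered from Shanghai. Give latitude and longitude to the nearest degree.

Write both endpoints as unit vectors p₁, p₂ with components (cos φ cos λ, cos φ sin λ, sin φ).
The central angle between the endpoints is δ = arccos(p₁·p₂) ≈ 1.313 rad (75.2°).
Interpolate at f = 2/8 with slerp weights a = sin((1−f)δ)/sin δ ≈ 0.862, b = sin(fδ)/sin δ ≈ 0.333.
p = a·p₁ + b·p₂ ≈ (-0.138, 0.778, 0.613); φ = arcsin(p_z) ≈ 37.81°, λ = atan2(p_y, p_x) ≈ 100.07°.

≈ lat 38°N, lon 100°E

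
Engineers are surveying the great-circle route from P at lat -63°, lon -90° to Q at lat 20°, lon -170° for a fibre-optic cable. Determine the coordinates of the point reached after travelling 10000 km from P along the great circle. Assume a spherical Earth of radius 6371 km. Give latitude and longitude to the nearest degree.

≈ lat 8°, lon -164°

Write both endpoints as unit vectors p₁, p₂ with components (cos φ cos λ, cos φ sin λ, sin φ).
The central angle between the endpoints is δ = arccos(p₁·p₂) ≈ 1.804 rad (103.3°). The total great-circle distance is δ·R ≈ 1.804 × 6371 ≈ 11490 km, so the target fraction is f = 10000/11490 ≈ 0.870.
Interpolate at f ≈ 0.870 with slerp weights a = sin((1−f)δ)/sin δ ≈ 0.238, b = sin(fδ)/sin δ ≈ 1.028.
p = a·p₁ + b·p₂ ≈ (-0.951, -0.276, 0.139); φ = arcsin(p_z) ≈ 8.00°, λ = atan2(p_y, p_x) ≈ -163.83°.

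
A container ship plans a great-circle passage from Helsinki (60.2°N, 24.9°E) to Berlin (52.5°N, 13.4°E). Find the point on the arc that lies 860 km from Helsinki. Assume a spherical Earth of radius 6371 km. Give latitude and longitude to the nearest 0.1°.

The haversine formula gives a central angle δ ≈ 0.174 rad (10.0°) between the endpoints. The total great-circle distance is δ·R ≈ 0.174 × 6371 ≈ 1108 km, so the target fraction is f = 860/1108 ≈ 0.776.
Interpolate at f ≈ 0.776 with slerp weights a = sin((1−f)δ)/sin δ ≈ 0.225, b = sin(fδ)/sin δ ≈ 0.778.
p = a·p₁ + b·p₂ ≈ (0.562, 0.157, 0.812); φ = arcsin(p_z) ≈ 54.31°, λ = atan2(p_y, p_x) ≈ 15.59°.

≈ 54.3°N, 15.6°E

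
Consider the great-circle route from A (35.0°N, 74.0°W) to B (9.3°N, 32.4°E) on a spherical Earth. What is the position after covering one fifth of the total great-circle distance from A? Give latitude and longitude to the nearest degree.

≈ (38°N, 50°W)

From cos δ = sin φ₁ sin φ₂ + cos φ₁ cos φ₂ cos Δλ, the central angle is δ ≈ 1.707 rad (97.8°).
Interpolate at f = 1/5 with slerp weights a = sin((1−f)δ)/sin δ ≈ 0.988, b = sin(fδ)/sin δ ≈ 0.338.
p = a·p₁ + b·p₂ ≈ (0.505, -0.599, 0.621); φ = arcsin(p_z) ≈ 38.42°, λ = atan2(p_y, p_x) ≈ -49.91°.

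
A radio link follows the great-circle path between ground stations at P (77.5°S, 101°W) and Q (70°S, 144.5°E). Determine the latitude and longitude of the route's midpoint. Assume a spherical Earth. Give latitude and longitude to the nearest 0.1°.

≈ (80.5°S, 177.5°W)

Write both endpoints as unit vectors p₁, p₂ with components (cos φ cos λ, cos φ sin λ, sin φ).
The central angle between the endpoints is δ = arccos(p₁·p₂) ≈ 0.481 rad (27.5°).
Interpolate at f = 1/2 with slerp weights a = sin((1−f)δ)/sin δ ≈ 0.515, b = sin(fδ)/sin δ ≈ 0.515.
p = a·p₁ + b·p₂ ≈ (-0.165, -0.007, -0.986); φ = arcsin(p_z) ≈ -80.52°, λ = atan2(p_y, p_x) ≈ -177.52°.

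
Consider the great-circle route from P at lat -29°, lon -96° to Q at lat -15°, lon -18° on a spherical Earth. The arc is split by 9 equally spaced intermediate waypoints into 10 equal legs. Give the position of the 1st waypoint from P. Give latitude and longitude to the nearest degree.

≈ lat -30°, lon -88°

Write both endpoints as unit vectors p₁, p₂ with components (cos φ cos λ, cos φ sin λ, sin φ).
The central angle between the endpoints is δ = arccos(p₁·p₂) ≈ 1.265 rad (72.5°).
Interpolate at f = 1/10 with slerp weights a = sin((1−f)δ)/sin δ ≈ 0.952, b = sin(fδ)/sin δ ≈ 0.132.
p = a·p₁ + b·p₂ ≈ (0.034, -0.868, -0.496); φ = arcsin(p_z) ≈ -29.73°, λ = atan2(p_y, p_x) ≈ -87.72°.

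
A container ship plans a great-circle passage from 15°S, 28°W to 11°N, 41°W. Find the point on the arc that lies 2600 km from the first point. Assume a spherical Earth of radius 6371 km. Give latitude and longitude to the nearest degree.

≈ 6°N, 38°W

Write both endpoints as unit vectors p₁, p₂ with components (cos φ cos λ, cos φ sin λ, sin φ).
The central angle between the endpoints is δ = arccos(p₁·p₂) ≈ 0.506 rad (29.0°). The total great-circle distance is δ·R ≈ 0.506 × 6371 ≈ 3226 km, so the target fraction is f = 2600/3226 ≈ 0.806.
Interpolate at f ≈ 0.806 with slerp weights a = sin((1−f)δ)/sin δ ≈ 0.202, b = sin(fδ)/sin δ ≈ 0.818.
p = a·p₁ + b·p₂ ≈ (0.779, -0.619, 0.104); φ = arcsin(p_z) ≈ 5.96°, λ = atan2(p_y, p_x) ≈ -38.47°.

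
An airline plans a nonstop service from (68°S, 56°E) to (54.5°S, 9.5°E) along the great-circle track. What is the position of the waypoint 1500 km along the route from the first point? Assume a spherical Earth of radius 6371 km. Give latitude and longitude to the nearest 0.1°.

Convert each endpoint to a unit vector on the sphere (x = cos φ cos λ, y = cos φ sin λ, z = sin φ).
The central angle between the endpoints is δ = arccos(p₁·p₂) ≈ 0.440 rad (25.2°). The total great-circle distance is δ·R ≈ 0.440 × 6371 ≈ 2806 km, so the target fraction is f = 1500/2806 ≈ 0.535.
Interpolate at f ≈ 0.535 with slerp weights a = sin((1−f)δ)/sin δ ≈ 0.477, b = sin(fδ)/sin δ ≈ 0.547.
p = a·p₁ + b·p₂ ≈ (0.413, 0.201, -0.888); φ = arcsin(p_z) ≈ -62.64°, λ = atan2(p_y, p_x) ≈ 25.90°.

≈ (62.6°S, 25.9°E)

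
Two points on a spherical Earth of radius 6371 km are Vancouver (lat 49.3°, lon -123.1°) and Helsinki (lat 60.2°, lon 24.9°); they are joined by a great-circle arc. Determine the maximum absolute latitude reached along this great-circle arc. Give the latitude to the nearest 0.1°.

The great circle lies in the plane with unit normal n̂ = (p₁ × p₂)/|p₁ × p₂|.
Here n̂_z ≈ +0.186; the vertex latitude is φ_max = arccos|n̂_z| ≈ 79.3°.
Check via Clairaut: cos φ_max = |cos φ₁| · sin C = cos(49.3°)·sin(16.6°) ≈ 0.186, again giving ≈ 79.3°.

≈ 79.3°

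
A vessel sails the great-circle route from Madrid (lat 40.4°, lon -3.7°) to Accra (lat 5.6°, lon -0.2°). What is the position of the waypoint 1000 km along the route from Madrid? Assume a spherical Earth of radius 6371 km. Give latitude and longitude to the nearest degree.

≈ lat 31°, lon -3°

Write both endpoints as unit vectors p₁, p₂ with components (cos φ cos λ, cos φ sin λ, sin φ).
The central angle between the endpoints is δ = arccos(p₁·p₂) ≈ 0.610 rad (34.9°). The total great-circle distance is δ·R ≈ 0.610 × 6371 ≈ 3885 km, so the target fraction is f = 1000/3885 ≈ 0.257.
Interpolate at f ≈ 0.257 with slerp weights a = sin((1−f)δ)/sin δ ≈ 0.764, b = sin(fδ)/sin δ ≈ 0.273.
p = a·p₁ + b·p₂ ≈ (0.852, -0.038, 0.522); φ = arcsin(p_z) ≈ 31.45°, λ = atan2(p_y, p_x) ≈ -2.59°.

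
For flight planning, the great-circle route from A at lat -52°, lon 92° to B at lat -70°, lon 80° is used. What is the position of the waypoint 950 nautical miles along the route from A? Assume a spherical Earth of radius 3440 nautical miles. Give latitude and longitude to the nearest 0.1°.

≈ lat -67.2°, lon 83.1°

The haversine formula gives a central angle δ ≈ 0.329 rad (18.8°) between the endpoints. The total great-circle distance is δ·R ≈ 0.329 × 3440 ≈ 1131 nmi, so the target fraction is f = 950/1131 ≈ 0.840.
Interpolate at f ≈ 0.840 with slerp weights a = sin((1−f)δ)/sin δ ≈ 0.163, b = sin(fδ)/sin δ ≈ 0.845.
p = a·p₁ + b·p₂ ≈ (0.047, 0.385, -0.922); φ = arcsin(p_z) ≈ -67.21°, λ = atan2(p_y, p_x) ≈ 83.08°.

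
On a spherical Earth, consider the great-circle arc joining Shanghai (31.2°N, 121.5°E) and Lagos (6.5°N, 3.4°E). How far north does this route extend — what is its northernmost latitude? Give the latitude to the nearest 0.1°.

≈ 37.1°N

The great circle lies in the plane with unit normal n̂ = (p₁ × p₂)/|p₁ × p₂|.
Here n̂_z ≈ -0.798; the vertex latitude is φ_max = arccos|n̂_z| ≈ 37.1°.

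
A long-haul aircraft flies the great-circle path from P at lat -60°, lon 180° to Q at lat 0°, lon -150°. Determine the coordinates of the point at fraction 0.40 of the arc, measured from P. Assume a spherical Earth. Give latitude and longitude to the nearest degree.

Write both endpoints as unit vectors p₁, p₂ with components (cos φ cos λ, cos φ sin λ, sin φ).
The central angle between the endpoints is δ = arccos(p₁·p₂) ≈ 1.123 rad (64.3°).
Interpolate at f = 0.40 with slerp weights a = sin((1−f)δ)/sin δ ≈ 0.692, b = sin(fδ)/sin δ ≈ 0.482.
p = a·p₁ + b·p₂ ≈ (-0.763, -0.241, -0.599); φ = arcsin(p_z) ≈ -36.83°, λ = atan2(p_y, p_x) ≈ -162.49°.

≈ lat -37°, lon -162°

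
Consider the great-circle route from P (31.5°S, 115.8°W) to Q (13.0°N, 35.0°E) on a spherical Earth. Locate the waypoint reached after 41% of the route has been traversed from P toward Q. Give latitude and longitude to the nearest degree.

Write both endpoints as unit vectors p₁, p₂ with components (cos φ cos λ, cos φ sin λ, sin φ).
The central angle between the endpoints is δ = arccos(p₁·p₂) ≈ 2.573 rad (147.4°).
Interpolate at f = 0.41 with slerp weights a = sin((1−f)δ)/sin δ ≈ 1.855, b = sin(fδ)/sin δ ≈ 1.616.
p = a·p₁ + b·p₂ ≈ (0.601, -0.521, -0.606); φ = arcsin(p_z) ≈ -37.28°, λ = atan2(p_y, p_x) ≈ -40.90°.

≈ (37°S, 41°W)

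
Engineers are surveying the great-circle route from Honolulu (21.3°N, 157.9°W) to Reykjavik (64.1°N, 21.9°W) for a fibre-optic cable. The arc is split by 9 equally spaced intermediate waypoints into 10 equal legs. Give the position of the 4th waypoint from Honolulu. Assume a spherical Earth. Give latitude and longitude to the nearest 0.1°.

≈ 54.0°N, 140.6°W

The haversine formula gives a central angle δ ≈ 1.537 rad (88.1°) between the endpoints.
Interpolate at f = 4/10 with slerp weights a = sin((1−f)δ)/sin δ ≈ 0.797, b = sin(fδ)/sin δ ≈ 0.577.
p = a·p₁ + b·p₂ ≈ (-0.454, -0.373, 0.809); φ = arcsin(p_z) ≈ 53.97°, λ = atan2(p_y, p_x) ≈ -140.58°.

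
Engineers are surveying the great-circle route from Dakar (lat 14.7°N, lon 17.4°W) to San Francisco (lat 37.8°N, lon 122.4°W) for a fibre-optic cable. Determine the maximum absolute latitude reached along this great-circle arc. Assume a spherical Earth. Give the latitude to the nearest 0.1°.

The great circle lies in the plane with unit normal n̂ = (p₁ × p₂)/|p₁ × p₂|.
Here n̂_z ≈ -0.739; the vertex latitude is φ_max = arccos|n̂_z| ≈ 42.4°.
Check via Clairaut: cos φ_max = |cos φ₁| · sin C = cos(14.7°)·sin(49.8°) ≈ 0.739, again giving ≈ 42.4°.

≈ 42.4°N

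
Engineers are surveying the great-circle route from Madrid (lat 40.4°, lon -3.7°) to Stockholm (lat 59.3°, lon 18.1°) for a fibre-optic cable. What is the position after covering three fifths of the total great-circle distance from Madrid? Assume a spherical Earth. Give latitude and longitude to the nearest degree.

≈ lat 52°, lon 7°

From cos δ = sin φ₁ sin φ₂ + cos φ₁ cos φ₂ cos Δλ, the central angle is δ ≈ 0.407 rad (23.3°).
Interpolate at f = 3/5 with slerp weights a = sin((1−f)δ)/sin δ ≈ 0.409, b = sin(fδ)/sin δ ≈ 0.611.
p = a·p₁ + b·p₂ ≈ (0.608, 0.077, 0.791); φ = arcsin(p_z) ≈ 52.24°, λ = atan2(p_y, p_x) ≈ 7.20°.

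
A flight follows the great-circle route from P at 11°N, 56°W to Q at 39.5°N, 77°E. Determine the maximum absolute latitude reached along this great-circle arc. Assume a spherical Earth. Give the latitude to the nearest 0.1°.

≈ 52.9°N

The great circle lies in the plane with unit normal n̂ = (p₁ × p₂)/|p₁ × p₂|.
Here n̂_z ≈ +0.603; the vertex latitude is φ_max = arccos|n̂_z| ≈ 52.9°.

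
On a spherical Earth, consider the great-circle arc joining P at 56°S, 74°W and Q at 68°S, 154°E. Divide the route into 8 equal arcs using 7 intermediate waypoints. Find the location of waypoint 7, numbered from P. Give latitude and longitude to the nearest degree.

Convert each endpoint to a unit vector on the sphere (x = cos φ cos λ, y = cos φ sin λ, z = sin φ).
The central angle between the endpoints is δ = arccos(p₁·p₂) ≈ 0.891 rad (51.1°).
Interpolate at f = 7/8 with slerp weights a = sin((1−f)δ)/sin δ ≈ 0.143, b = sin(fδ)/sin δ ≈ 0.904.
p = a·p₁ + b·p₂ ≈ (-0.282, 0.072, -0.957); φ = arcsin(p_z) ≈ -73.07°, λ = atan2(p_y, p_x) ≈ 165.77°.

≈ 73°S, 166°E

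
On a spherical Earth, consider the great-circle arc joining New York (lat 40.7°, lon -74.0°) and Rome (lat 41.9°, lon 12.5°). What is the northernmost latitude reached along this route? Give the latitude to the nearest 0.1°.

≈ 50.4°

The great circle lies in the plane with unit normal n̂ = (p₁ × p₂)/|p₁ × p₂|.
Here n̂_z ≈ +0.638; the vertex latitude is φ_max = arccos|n̂_z| ≈ 50.4°.
Check via Clairaut: cos φ_max = |cos φ₁| · sin C = cos(40.7°)·sin(57.3°) ≈ 0.638, again giving ≈ 50.4°.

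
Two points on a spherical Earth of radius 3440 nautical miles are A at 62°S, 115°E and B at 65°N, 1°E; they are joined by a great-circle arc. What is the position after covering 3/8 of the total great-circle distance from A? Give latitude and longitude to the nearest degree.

Convert each endpoint to a unit vector on the sphere (x = cos φ cos λ, y = cos φ sin λ, z = sin φ).
The central angle between the endpoints is δ = arccos(p₁·p₂) ≈ 2.649 rad (151.8°).
Interpolate at f = 3/8 with slerp weights a = sin((1−f)δ)/sin δ ≈ 2.105, b = sin(fδ)/sin δ ≈ 1.770.
p = a·p₁ + b·p₂ ≈ (0.330, 0.909, -0.255); φ = arcsin(p_z) ≈ -14.75°, λ = atan2(p_y, p_x) ≈ 70.03°.

≈ 15°S, 70°E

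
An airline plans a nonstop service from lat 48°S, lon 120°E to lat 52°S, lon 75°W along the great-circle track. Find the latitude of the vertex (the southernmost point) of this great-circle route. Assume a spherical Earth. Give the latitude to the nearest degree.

≈ 84°S

The great circle lies in the plane with unit normal n̂ = (p₁ × p₂)/|p₁ × p₂|.
Here n̂_z ≈ +0.109; the vertex latitude is φ_max = arccos|n̂_z| ≈ 83.8°.
Check via Clairaut: cos φ_max = |cos φ₁| · sin C = cos(48.0°)·sin(170.7°) ≈ 0.109, again giving ≈ 83.8°.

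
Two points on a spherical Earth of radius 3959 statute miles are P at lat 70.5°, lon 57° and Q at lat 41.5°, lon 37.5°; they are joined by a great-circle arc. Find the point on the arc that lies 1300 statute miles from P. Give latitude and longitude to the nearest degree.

≈ lat 53°, lon 42°

Convert each endpoint to a unit vector on the sphere (x = cos φ cos λ, y = cos φ sin λ, z = sin φ).
The central angle between the endpoints is δ = arccos(p₁·p₂) ≈ 0.535 rad (30.7°). The total great-circle distance is δ·R ≈ 0.535 × 3959 ≈ 2118 mi, so the target fraction is f = 1300/2118 ≈ 0.614.
Interpolate at f ≈ 0.614 with slerp weights a = sin((1−f)δ)/sin δ ≈ 0.402, b = sin(fδ)/sin δ ≈ 0.633.
p = a·p₁ + b·p₂ ≈ (0.449, 0.401, 0.798); φ = arcsin(p_z) ≈ 52.98°, λ = atan2(p_y, p_x) ≈ 41.77°.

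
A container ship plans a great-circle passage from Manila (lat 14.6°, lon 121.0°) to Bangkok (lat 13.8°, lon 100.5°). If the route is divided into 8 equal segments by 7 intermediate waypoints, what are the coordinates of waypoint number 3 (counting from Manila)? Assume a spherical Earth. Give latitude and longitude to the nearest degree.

≈ lat 15°, lon 113°

Write both endpoints as unit vectors p₁, p₂ with components (cos φ cos λ, cos φ sin λ, sin φ).
The central angle between the endpoints is δ = arccos(p₁·p₂) ≈ 0.347 rad (19.9°).
Interpolate at f = 3/8 with slerp weights a = sin((1−f)δ)/sin δ ≈ 0.633, b = sin(fδ)/sin δ ≈ 0.382.
p = a·p₁ + b·p₂ ≈ (-0.383, 0.889, 0.251); φ = arcsin(p_z) ≈ 14.51°, λ = atan2(p_y, p_x) ≈ 113.30°.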